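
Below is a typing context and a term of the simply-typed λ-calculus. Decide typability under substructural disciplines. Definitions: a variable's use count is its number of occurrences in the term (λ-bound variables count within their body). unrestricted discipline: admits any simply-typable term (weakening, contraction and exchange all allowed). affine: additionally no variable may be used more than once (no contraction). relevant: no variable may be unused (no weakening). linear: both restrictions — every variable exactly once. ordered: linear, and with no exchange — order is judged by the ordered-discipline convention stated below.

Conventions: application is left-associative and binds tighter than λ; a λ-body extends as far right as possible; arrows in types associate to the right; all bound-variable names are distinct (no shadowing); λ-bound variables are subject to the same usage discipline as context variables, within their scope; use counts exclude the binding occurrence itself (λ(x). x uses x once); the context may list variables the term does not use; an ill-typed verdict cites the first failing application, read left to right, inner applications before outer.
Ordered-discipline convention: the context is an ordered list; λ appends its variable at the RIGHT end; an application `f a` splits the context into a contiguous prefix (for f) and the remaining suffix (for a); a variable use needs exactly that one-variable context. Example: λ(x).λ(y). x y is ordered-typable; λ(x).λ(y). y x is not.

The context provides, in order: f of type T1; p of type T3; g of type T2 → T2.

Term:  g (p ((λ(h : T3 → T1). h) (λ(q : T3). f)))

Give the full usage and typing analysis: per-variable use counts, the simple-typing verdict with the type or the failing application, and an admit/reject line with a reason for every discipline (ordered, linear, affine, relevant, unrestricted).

variable uses: f: 1×; p: 1×; g: 1×; h [bound]: 1×; q [bound]: 0×
uses in reading order: g, p, h, f
typing: ill-typed: non-function type T3 applied to an argument
ordered: ✗ — a type mismatch blocks all five
linear: ✗ — the type mismatch rejects it
affine: ✗ — not simply typable
relevant: ✗ — fails simple typing
unrestricted: ✗ — a type mismatch blocks all five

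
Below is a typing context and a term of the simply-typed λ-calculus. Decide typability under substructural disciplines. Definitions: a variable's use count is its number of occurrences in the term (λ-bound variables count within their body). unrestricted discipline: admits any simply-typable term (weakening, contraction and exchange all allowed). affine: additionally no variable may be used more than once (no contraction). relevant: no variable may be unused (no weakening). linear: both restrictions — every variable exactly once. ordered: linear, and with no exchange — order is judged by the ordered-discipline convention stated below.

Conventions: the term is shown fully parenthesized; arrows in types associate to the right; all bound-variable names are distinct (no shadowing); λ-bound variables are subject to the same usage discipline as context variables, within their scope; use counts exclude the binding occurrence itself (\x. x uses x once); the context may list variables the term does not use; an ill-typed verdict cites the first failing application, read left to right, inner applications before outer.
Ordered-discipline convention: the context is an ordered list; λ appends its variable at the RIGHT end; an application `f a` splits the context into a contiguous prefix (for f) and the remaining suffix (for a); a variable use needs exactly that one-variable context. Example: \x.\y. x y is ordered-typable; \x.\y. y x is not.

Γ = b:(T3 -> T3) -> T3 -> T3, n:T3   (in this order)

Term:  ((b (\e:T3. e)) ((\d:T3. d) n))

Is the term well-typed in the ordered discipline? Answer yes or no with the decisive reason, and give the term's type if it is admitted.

yes — b, n, e, d: once each, no exchange needed; term : T3
usage: b: 1×, n: 1×, e (λ-bound): 1×, d (λ-bound): 1×
uses in reading order: b, e, d, n
typing: well-typed at T3
all disciplines: ordered ✓, linear ✓, affine ✓, relevant ✓, unrestricted ✓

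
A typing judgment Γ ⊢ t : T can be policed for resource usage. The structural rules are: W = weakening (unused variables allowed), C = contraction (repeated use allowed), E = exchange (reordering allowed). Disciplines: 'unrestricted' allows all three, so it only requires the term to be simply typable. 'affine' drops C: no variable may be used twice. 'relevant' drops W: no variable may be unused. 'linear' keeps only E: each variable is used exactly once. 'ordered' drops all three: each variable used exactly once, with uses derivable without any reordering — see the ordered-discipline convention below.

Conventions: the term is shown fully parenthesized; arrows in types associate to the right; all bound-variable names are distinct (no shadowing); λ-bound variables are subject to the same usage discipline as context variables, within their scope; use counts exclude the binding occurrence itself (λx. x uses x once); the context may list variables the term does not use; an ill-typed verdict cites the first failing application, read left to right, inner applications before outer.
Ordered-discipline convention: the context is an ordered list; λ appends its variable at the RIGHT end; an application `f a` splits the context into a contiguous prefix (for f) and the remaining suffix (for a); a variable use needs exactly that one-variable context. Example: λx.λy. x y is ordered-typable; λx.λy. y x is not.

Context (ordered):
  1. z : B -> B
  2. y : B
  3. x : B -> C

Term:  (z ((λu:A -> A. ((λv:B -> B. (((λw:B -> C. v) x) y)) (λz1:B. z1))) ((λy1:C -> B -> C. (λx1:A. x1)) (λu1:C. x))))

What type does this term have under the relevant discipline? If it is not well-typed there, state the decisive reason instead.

not well-typed under relevant — needs weakening: u, w, y1, u1 unused
variable uses: z: 1, y: 1, x: 2, u [bound]: 0, v [bound]: 1, w [bound]: 0, z1 [bound]: 1, y1 [bound]: 0, x1 [bound]: 1, u1 [bound]: 0
uses in reading order: z, v, x, y, z1, x1, x
typing: well-typed at B
per-discipline verdicts: ordered ✗ · linear ✗ · affine ✗ · relevant ✗ · unrestricted ✓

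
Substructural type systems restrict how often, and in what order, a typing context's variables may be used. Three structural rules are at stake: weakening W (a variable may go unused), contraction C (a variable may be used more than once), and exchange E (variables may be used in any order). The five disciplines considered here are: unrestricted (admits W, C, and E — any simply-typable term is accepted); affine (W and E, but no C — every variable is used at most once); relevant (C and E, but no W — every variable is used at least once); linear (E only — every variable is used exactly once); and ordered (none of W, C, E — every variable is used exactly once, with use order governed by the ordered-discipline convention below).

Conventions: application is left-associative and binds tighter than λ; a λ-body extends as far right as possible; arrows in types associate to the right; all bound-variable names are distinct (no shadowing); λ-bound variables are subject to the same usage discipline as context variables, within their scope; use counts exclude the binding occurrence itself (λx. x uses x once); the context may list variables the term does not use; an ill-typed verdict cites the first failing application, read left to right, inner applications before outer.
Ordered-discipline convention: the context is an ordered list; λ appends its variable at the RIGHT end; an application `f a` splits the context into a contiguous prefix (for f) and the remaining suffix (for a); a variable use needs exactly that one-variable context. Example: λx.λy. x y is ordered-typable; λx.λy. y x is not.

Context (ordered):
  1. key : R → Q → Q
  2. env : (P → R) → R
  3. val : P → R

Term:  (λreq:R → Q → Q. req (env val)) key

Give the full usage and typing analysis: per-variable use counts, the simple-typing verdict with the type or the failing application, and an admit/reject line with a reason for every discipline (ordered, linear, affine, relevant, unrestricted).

variable uses: key: 1×; env: 1×; val: 1×; req (bound): 1×
order of uses: req, env, val, key
typing: ✓ — Q → Q
ordered ✗ (no ordered split (uses run req, env, val, key))
linear ✓ (exactly-once usage across key, env, val, req)
affine ✓ (no duplicate uses among key, env, val, req)
relevant ✓ (none of key, env, val, req goes unused)
unrestricted ✓ (type-checks (Q → Q) and nothing is barred)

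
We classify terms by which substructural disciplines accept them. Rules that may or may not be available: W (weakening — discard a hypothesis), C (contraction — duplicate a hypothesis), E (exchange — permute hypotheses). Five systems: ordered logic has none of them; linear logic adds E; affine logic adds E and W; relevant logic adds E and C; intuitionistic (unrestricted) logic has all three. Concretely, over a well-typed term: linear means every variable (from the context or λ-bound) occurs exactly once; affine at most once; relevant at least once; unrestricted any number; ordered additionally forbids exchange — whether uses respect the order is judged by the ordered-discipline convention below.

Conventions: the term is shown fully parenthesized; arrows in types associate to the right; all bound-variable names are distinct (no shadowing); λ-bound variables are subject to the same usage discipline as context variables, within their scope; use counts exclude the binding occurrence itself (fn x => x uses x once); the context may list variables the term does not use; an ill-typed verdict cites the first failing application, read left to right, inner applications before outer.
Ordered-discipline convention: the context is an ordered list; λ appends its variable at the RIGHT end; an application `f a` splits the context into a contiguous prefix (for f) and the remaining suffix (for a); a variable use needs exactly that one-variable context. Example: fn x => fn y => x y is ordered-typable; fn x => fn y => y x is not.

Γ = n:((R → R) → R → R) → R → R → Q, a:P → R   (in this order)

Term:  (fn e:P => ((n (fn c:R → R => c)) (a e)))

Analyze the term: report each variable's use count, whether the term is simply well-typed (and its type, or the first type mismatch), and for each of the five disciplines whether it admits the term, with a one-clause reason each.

counts: n ×1, a ×1, e (λ-bound) ×1, c (λ-bound) ×1
left-to-right use order: n, c, a, e
typing: ✓ — P → R → Q
ordered ✓ (single-use (n, a, e, c), ordered derivation ok)
linear ✓ (single use per variable (n, a, e, c))
affine ✓ (none of n, a, e, c used more than once)
relevant ✓ (at least one use each (n, a, e, c))
unrestricted ✓ (typability at P → R → Q is all that's needed)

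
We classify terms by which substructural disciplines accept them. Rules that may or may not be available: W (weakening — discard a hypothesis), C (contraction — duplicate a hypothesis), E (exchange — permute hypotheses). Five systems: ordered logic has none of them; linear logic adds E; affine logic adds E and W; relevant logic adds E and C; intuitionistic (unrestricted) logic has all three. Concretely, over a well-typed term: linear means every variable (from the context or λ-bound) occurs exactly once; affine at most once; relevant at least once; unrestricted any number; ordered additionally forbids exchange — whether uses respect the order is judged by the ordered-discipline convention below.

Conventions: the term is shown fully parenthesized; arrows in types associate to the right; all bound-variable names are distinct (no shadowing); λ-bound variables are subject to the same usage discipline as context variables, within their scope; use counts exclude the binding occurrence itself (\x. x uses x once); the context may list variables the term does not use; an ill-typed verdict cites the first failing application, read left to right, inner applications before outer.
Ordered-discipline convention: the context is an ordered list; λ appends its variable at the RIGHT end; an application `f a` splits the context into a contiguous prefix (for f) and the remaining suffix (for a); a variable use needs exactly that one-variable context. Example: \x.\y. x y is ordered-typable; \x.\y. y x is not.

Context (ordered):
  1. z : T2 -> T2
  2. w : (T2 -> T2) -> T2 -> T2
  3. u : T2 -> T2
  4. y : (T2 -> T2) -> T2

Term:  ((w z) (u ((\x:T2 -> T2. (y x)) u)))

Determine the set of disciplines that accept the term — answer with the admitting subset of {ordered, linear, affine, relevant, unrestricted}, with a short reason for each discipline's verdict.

admitting disciplines: relevant, unrestricted
counts: z ×1; w ×1; u ×2; y ×1; x (λ-bound) ×1
order of uses: w, z, u, y, x, u
typing: well-typed — term : T2
ordered: ✗ — repeated use of u ×2
linear: ✗ — repeated use of u ×2
affine: ✗ — repeated use of u ×2
relevant: ✓ — every one of z, w, u, y, x appears
unrestricted: ✓ — type-checks (T2) and nothing is barred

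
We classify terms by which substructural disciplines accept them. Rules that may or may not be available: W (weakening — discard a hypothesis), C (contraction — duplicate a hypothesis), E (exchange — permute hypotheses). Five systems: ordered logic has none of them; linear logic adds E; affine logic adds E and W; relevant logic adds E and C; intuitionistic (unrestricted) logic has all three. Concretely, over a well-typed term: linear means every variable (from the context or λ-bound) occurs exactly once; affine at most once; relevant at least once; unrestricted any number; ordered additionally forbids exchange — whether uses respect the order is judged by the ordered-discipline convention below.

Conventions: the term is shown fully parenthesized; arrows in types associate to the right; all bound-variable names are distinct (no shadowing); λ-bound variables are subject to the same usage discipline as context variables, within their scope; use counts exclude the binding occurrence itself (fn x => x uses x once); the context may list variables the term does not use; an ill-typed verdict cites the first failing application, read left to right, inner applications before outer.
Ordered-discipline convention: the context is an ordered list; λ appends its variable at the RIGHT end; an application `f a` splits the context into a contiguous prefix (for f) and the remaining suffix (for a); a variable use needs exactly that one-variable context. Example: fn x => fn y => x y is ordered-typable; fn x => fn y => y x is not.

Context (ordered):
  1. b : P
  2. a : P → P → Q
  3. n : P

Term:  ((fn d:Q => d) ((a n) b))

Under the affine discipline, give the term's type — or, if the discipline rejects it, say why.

term : Q
use counts: b: 1×; a: 1×; n: 1×; d (bound): 1×
left-to-right use order: d, a, n, b
typing: well-typed at Q
per-discipline verdicts: ordered ✗ · linear ✓ · affine ✓ · relevant ✓ · unrestricted ✓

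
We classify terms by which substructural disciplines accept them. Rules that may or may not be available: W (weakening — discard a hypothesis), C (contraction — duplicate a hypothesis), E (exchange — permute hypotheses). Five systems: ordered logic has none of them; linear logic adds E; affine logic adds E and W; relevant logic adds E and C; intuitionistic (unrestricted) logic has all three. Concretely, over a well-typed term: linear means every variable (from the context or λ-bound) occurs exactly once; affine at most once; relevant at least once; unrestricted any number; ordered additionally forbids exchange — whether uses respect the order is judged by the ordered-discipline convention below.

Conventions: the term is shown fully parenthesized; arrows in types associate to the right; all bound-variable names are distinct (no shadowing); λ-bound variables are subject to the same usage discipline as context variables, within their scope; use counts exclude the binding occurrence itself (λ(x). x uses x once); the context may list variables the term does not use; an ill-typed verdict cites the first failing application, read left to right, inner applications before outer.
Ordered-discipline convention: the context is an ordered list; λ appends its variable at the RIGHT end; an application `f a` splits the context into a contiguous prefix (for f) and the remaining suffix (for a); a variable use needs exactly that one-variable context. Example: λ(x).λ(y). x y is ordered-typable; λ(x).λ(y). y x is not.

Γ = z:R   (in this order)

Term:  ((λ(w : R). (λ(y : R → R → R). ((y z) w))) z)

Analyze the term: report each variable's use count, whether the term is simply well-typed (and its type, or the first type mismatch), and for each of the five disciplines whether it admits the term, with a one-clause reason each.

variable uses: z: 2, w [bound]: 1, y [bound]: 1
use order (left to right): y, z, w, z
typing: the term checks, with type (R → R → R) → R
ordered ✗ (uses contraction: z ×2)
linear ✗ (uses contraction: z ×2)
affine ✗ (uses contraction: z ×2)
relevant ✓ (z, w, y: all used, weakening unneeded)
unrestricted ✓ (simply typable at (R → R → R) → R; W, C, E all held)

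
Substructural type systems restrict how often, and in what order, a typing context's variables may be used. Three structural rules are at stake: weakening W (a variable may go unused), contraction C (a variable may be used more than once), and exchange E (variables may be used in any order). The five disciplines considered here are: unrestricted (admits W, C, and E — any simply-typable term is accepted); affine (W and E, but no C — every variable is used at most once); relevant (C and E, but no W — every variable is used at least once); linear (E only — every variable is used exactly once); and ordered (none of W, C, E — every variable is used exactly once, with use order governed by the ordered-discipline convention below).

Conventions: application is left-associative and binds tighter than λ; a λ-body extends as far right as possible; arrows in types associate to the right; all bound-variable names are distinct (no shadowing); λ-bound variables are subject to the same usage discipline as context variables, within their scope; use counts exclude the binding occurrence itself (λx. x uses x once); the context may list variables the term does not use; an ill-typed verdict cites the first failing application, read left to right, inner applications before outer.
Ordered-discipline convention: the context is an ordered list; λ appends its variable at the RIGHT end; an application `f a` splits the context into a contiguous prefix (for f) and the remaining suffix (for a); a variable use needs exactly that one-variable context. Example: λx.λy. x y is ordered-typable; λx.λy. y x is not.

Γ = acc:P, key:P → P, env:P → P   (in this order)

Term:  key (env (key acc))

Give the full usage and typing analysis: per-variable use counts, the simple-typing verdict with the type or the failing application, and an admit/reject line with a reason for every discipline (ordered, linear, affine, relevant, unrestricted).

counts: acc ×1, key ×2, env ×1
use order (left to right): key, env, key, acc
typing: well-typed — term : P
ordered: ✗, uses contraction: key ×2
linear: ✗, uses contraction: key ×2
affine: ✗, uses contraction: key ×2
relevant: ✓, at least one use each (acc, key, env)
unrestricted: ✓, type-checks (P) and nothing is barred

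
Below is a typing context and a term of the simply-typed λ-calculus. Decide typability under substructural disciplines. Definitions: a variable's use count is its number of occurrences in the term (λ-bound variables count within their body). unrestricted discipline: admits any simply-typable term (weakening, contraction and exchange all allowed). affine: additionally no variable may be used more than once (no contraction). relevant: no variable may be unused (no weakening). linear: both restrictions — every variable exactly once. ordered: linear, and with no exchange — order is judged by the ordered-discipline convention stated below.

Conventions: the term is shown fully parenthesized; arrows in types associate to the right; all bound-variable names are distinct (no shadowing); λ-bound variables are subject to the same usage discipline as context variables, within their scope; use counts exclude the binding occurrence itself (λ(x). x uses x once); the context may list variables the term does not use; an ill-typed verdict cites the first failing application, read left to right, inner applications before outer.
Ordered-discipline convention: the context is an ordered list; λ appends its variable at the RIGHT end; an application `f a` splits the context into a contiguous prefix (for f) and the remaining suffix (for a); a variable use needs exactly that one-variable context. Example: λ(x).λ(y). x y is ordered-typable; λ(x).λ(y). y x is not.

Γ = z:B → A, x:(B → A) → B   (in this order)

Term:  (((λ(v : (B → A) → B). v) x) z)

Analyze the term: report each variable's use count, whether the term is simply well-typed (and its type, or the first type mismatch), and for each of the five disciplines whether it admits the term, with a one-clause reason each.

usage: z ×1, x ×1, v (λ-bound) ×1
uses in reading order: v, x, z
typing: the term checks, with type B
ordered: ✗ — no ordered split (uses run v, x, z)
linear: ✓ — each of z, x, v used exactly once
affine: ✓ — z, x, v: no repeats, contraction unneeded
relevant: ✓ — z, x, v: all used, weakening unneeded
unrestricted: ✓ — well-typed at B; no restrictions here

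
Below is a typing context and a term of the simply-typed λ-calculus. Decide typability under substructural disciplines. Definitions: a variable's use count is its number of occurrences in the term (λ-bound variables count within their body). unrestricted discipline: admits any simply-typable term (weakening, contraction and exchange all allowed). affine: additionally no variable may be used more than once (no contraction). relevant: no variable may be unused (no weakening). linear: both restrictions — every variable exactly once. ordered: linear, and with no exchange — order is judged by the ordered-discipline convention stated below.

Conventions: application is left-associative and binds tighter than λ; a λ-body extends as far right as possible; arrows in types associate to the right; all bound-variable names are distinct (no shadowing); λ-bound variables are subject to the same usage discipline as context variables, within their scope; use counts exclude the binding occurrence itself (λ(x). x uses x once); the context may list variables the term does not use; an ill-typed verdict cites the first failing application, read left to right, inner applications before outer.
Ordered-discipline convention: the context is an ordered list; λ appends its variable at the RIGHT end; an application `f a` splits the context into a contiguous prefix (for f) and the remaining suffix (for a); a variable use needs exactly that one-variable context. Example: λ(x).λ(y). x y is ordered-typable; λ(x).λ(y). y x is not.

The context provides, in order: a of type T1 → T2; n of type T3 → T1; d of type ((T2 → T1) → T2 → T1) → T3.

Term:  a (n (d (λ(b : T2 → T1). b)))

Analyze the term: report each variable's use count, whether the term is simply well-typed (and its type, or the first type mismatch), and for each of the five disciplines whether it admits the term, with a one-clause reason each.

use counts: a: 1, n: 1, d: 1, b (λ-bound): 1
use order (left to right): a, n, d, b
typing: well-typed at T2
ordered ✓ (a, n, d, b: once each, no exchange needed)
linear ✓ (single use per variable (a, n, d, b))
affine ✓ (none of a, n, d, b used more than once)
relevant ✓ (a, n, d, b: all used, weakening unneeded)
unrestricted ✓ (type-checks (T2) and nothing is barred)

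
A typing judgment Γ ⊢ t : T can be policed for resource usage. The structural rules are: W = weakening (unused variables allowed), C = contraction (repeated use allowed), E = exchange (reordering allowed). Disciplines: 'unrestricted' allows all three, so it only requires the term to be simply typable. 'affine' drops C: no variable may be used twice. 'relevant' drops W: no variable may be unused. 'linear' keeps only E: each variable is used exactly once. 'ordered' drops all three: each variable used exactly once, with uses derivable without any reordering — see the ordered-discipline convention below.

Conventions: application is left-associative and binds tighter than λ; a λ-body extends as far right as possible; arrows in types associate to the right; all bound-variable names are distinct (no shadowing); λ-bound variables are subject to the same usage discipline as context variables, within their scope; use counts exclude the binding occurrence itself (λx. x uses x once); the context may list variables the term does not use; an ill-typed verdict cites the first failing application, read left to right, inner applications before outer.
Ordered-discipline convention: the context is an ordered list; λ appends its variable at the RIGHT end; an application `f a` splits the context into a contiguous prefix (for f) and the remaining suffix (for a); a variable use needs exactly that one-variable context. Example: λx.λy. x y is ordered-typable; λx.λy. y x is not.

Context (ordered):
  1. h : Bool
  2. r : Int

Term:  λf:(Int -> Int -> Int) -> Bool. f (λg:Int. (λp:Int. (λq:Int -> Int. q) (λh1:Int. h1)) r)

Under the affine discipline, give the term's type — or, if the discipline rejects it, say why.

term : ((Int -> Int -> Int) -> Bool) -> Bool
use counts: h=0, r=1, f (λ-bound)=1, g (λ-bound)=0, p (λ-bound)=0, q (λ-bound)=1, h1 (λ-bound)=1
use order (left to right): f, q, h1, r
typing: ✓ — ((Int -> Int -> Int) -> Bool) -> Bool
all disciplines: ordered ✗; linear ✗; affine ✓; relevant ✗; unrestricted ✓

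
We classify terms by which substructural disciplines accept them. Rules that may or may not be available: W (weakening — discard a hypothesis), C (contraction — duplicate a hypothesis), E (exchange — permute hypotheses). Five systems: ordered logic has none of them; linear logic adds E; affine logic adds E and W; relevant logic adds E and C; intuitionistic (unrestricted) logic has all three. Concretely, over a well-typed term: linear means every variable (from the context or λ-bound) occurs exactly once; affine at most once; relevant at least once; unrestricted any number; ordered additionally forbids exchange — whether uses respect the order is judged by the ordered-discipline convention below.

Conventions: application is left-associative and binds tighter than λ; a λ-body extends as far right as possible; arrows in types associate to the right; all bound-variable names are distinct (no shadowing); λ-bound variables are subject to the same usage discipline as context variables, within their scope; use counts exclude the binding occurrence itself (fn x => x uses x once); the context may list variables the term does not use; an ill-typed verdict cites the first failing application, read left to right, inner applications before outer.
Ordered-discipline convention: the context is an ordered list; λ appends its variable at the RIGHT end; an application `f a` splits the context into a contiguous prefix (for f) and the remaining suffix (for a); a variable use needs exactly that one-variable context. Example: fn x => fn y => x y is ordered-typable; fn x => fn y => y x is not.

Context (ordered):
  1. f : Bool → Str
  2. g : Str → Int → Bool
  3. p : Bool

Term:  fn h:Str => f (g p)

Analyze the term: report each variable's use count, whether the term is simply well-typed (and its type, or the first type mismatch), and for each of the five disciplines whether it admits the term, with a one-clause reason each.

counts: f ×1, g ×1, p ×1, h (λ-bound) ×0
uses in reading order: f, g, p
typing: ill-typed: an argument Bool mismatches the expected Str
ordered: ✗, the type mismatch rejects it
linear: ✗, not simply typable
affine: ✗, fails simple typing
relevant: ✗, a type mismatch blocks all five
unrestricted: ✗, the type mismatch rejects it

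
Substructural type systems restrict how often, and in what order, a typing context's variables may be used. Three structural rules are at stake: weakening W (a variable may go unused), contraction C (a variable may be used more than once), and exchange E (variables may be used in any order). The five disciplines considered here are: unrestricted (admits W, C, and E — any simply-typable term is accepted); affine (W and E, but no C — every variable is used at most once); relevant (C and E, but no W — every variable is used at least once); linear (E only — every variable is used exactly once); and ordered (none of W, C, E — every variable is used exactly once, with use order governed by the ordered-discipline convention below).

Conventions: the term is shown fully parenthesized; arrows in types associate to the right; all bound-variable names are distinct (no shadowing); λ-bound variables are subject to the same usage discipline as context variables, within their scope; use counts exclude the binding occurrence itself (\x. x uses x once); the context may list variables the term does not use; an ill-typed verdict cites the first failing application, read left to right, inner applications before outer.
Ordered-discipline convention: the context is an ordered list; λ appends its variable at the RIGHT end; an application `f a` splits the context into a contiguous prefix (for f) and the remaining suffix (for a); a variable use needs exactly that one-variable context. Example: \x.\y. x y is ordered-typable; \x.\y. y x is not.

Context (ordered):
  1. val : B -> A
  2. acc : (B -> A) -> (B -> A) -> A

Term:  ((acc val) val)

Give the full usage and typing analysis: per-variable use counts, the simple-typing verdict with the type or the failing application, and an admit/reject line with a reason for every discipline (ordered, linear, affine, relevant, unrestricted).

use counts: val ×2; acc ×1
use order (left to right): acc, val, val
typing: ✓ — A
ordered: ✗, repeated use of val ×2
linear: ✗, repeated use of val ×2
affine: ✗, repeated use of val ×2
relevant: ✓, val, acc: all used, weakening unneeded
unrestricted: ✓, well-typed at A; no restrictions here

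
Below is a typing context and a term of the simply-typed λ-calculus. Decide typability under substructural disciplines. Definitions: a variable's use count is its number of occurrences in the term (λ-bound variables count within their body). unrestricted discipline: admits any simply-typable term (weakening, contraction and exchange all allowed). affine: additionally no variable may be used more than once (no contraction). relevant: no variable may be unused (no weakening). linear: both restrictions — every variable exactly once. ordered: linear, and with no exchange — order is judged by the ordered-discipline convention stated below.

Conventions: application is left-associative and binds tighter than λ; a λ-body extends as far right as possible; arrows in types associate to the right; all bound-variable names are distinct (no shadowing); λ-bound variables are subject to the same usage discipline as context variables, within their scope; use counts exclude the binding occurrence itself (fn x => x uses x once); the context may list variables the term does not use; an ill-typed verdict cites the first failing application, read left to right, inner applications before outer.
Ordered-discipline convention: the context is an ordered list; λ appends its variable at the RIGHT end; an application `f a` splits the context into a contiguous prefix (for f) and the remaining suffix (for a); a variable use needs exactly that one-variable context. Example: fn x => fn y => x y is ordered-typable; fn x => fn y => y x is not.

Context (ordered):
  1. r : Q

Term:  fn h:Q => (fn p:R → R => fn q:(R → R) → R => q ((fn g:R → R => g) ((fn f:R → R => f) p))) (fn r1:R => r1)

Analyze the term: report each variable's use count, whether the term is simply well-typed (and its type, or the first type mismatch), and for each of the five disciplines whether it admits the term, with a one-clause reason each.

usage: r: 0×, h (bound): 0×, p (bound): 1×, q (bound): 1×, g (bound): 1×, f (bound): 1×, r1 (bound): 1×
order of uses: q, g, f, p, r1
typing: the term checks, with type Q → ((R → R) → R) → R
ordered ✗ (r, h never used (weakening))
linear ✗ (r, h never used (weakening))
affine ✓ (r, h, p, q, g, f, r1: no repeats, contraction unneeded)
relevant ✗ (r, h never used (weakening))
unrestricted ✓ (type-checks (Q → ((R → R) → R) → R) and nothing is barred)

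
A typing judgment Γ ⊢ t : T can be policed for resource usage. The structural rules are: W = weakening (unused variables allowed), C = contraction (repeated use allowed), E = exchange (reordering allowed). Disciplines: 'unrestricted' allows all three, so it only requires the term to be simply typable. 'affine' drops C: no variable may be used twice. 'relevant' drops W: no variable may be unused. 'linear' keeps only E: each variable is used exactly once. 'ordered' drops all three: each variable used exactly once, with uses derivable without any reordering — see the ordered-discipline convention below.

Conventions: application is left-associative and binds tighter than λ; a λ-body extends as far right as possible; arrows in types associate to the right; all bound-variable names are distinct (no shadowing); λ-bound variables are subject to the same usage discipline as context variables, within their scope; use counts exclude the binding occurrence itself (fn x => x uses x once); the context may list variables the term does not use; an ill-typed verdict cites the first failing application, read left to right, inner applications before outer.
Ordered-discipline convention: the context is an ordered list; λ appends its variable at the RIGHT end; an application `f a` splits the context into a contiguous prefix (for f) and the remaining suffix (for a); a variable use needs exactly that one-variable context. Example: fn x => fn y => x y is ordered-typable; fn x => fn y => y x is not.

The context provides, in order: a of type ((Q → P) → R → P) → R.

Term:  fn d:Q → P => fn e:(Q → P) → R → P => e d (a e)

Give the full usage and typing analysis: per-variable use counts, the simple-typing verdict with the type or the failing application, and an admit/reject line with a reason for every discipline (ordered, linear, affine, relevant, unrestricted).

counts: a ×1; d (bound) ×1; e (bound) ×2
left-to-right use order: e, d, a, e
typing: well-typed — term : (Q → P) → ((Q → P) → R → P) → P
ordered ✗ (repeated use of e ×2)
linear ✗ (repeated use of e ×2)
affine ✗ (repeated use of e ×2)
relevant ✓ (every one of a, d, e appears)
unrestricted ✓ (type-checks ((Q → P) → ((Q → P) → R → P) → P) and nothing is barred)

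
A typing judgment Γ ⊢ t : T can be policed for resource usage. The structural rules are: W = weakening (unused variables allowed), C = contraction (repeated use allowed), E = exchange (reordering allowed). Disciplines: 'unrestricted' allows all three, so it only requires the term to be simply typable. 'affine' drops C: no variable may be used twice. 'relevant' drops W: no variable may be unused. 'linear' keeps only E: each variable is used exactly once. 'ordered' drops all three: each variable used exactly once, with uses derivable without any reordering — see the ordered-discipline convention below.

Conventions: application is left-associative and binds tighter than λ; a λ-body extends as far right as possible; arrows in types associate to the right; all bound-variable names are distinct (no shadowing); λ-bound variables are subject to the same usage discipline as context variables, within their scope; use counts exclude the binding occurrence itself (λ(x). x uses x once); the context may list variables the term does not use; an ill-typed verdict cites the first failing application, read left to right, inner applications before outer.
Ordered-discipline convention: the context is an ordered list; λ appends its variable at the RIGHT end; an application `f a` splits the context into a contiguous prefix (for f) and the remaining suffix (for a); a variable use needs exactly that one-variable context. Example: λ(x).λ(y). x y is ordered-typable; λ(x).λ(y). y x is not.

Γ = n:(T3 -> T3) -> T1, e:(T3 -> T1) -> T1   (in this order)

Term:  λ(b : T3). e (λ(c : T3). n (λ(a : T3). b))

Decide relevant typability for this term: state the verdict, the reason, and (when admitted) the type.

no — needs weakening: c, a unused
variable uses: n=1; e=1; b (λ-bound)=1; c (λ-bound)=0; a (λ-bound)=0
left-to-right use order: e, n, b
typing: well-typed — term : T3 -> T1
all disciplines: ordered ✗ | linear ✗ | affine ✓ | relevant ✗ | unrestricted ✓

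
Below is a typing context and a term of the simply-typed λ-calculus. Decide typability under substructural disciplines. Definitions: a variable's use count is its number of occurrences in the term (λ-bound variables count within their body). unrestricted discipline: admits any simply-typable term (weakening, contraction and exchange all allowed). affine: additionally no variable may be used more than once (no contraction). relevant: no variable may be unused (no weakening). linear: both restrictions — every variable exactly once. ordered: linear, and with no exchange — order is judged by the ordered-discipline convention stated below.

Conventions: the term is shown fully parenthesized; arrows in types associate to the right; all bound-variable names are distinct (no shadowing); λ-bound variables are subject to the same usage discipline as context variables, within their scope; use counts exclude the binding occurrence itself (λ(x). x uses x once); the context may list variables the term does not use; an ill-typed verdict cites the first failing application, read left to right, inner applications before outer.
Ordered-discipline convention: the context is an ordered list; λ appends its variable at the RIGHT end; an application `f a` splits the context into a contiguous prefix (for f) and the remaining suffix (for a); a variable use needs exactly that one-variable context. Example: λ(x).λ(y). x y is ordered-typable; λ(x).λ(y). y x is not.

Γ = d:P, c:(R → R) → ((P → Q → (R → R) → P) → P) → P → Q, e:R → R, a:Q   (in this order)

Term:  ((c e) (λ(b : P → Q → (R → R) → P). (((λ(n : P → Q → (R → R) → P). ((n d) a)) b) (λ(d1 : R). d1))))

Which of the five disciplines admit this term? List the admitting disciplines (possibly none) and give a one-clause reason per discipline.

admitting disciplines: linear, affine, relevant, unrestricted
use counts: d: 1×, c: 1×, e: 1×, a: 1×, b [bound]: 1×, n [bound]: 1×, d1 [bound]: 1×
use order (left to right): c, e, n, d, a, b, d1
typing: well-typed — term : P → Q
ordered: ✗ — no contiguous prefix/suffix split fits c, e, n, d, a, b, d1
linear: ✓ — exactly-once usage across d, c, e, a, b, n, d1
affine: ✓ — none of d, c, e, a, b, n, d1 used more than once
relevant: ✓ — every one of d, c, e, a, b, n, d1 appears
unrestricted: ✓ — type-checks (P → Q) and nothing is barred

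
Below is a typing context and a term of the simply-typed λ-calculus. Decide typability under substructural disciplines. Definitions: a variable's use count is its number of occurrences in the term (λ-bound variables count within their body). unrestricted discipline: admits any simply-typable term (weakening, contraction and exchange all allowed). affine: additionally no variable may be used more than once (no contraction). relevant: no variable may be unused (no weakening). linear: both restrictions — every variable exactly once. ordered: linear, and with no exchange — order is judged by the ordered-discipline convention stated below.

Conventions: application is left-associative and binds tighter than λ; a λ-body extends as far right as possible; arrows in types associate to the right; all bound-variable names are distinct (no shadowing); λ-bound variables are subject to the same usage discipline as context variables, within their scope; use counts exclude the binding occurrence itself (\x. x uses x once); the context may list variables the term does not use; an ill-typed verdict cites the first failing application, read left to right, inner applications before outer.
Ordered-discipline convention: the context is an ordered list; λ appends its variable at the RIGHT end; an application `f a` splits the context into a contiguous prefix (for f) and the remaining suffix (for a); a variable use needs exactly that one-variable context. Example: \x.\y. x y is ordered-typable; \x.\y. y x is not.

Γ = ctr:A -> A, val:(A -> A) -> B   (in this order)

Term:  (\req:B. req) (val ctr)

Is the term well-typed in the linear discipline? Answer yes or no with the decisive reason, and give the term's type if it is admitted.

yes — ctr, val, req: one use apiece; term : B
use counts: ctr: 1×; val: 1×; req [bound]: 1×
left-to-right use order: req, val, ctr
typing: well-typed at B
all disciplines: ordered ✗; linear ✓; affine ✓; relevant ✓; unrestricted ✓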